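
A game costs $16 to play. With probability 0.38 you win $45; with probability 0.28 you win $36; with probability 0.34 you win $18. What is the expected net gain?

17.3

E[payout] = 45·0.38 + 36·0.28 + 18·0.34
 = 17.1 + 10.08 + 6.12
 = 33.3
Net = 33.3 - 16 = 17.3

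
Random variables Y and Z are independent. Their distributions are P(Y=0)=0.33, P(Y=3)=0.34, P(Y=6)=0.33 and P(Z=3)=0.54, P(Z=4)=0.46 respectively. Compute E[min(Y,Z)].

E[min(Y,Z)] = Σ_y Σ_z min(y,z) · P(Y=y)P(Z=z)
 = 0·0.1782 + 0·0.1518 + 3·0.1836 + 3·0.1564 + 3·0.1782 + 4·0.1518
 = 0 + 0 + 0.5508 + 0.4692 + 0.5346 + 0.6072
 = 2.1618

2.1618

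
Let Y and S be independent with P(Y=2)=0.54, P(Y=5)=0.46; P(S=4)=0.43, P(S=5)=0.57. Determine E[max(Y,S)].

4.7678

E[max(Y,S)] = Σ_y Σ_s max(y,s) · P(Y=y)P(S=s)
 = 4·0.2322 + 5·0.3078 + 5·0.1978 + 5·0.2622
 = 0.9288 + 1.539 + 0.989 + 1.311
 = 4.7678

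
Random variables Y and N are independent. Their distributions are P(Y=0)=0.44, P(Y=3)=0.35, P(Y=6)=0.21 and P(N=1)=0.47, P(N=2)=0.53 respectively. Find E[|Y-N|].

E[|Y-N|] = Σ_y Σ_n |y-n| · P(Y=y)P(N=n)
 = 1·0.2068 + 2·0.2332 + 2·0.1645 + 1·0.1855 + 5·0.0987 + 4·0.1113
 = 0.2068 + 0.4664 + 0.329 + 0.1855 + 0.4935 + 0.4452
 = 2.1264

2.1264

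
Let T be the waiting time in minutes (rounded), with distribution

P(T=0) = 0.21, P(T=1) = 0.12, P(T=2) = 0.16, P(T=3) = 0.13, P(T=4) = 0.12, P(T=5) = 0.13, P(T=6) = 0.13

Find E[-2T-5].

-10.48

E[-2T-5] = Σ (-2t-5)·P(T=t)
 = (-5)·0.21 + (-7)·0.12 + (-9)·0.16 + (-11)·0.13 + (-13)·0.12 + (-15)·0.13 + (-17)·0.13
 = (-1.05) + (-0.84) + (-1.44) + (-1.43) + (-1.56) + (-1.95) + (-2.21)
 = -10.48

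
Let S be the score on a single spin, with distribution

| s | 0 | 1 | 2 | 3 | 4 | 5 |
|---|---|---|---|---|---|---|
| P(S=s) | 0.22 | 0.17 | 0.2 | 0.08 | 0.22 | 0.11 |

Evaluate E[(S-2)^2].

E[(S-2)^2] = Σ (s-2)^2·P(S=s)
 = 4·0.22 + 1·0.17 + 0·0.2 + 1·0.08 + 4·0.22 + 9·0.11
 = 0.88 + 0.17 + 0 + 0.08 + 0.88 + 0.99
 = 3

3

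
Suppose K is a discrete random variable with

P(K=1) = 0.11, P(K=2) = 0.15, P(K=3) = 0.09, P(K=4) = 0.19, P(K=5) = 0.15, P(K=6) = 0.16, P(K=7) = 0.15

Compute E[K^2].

E[K^2] = Σ k^2·P(K=k)
 = 1·0.11 + 4·0.15 + 9·0.09 + 16·0.19 + 25·0.15 + 36·0.16 + 49·0.15
 = 0.11 + 0.6 + 0.81 + 3.04 + 3.75 + 5.76 + 7.35
 = 21.42

21.42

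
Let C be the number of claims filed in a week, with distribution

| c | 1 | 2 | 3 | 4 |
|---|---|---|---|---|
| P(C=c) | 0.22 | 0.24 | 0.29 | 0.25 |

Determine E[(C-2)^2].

1.51

E[(C-2)^2] = Σ (c-2)^2·P(C=c)
 = 1·0.22 + 0·0.24 + 1·0.29 + 4·0.25
 = 0.22 + 0 + 0.29 + 1
 = 1.51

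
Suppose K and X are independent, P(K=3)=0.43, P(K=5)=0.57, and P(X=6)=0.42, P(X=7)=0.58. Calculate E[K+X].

E[K+X] = Σ_k Σ_x (k+x) · P(K=k)P(X=x)
 = 9·0.1806 + 10·0.2494 + 11·0.2394 + 12·0.3306
 = 1.6254 + 2.494 + 2.6334 + 3.9672
 = 10.72

10.72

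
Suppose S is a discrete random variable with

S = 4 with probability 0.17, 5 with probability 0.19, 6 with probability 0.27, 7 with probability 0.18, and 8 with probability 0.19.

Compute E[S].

E[S] = Σ s·P(S=s)
 = 4·0.17 + 5·0.19 + 6·0.27 + 7·0.18 + 8·0.19
 = 0.68 + 0.95 + 1.62 + 1.26 + 1.52
 = 6.03

6.03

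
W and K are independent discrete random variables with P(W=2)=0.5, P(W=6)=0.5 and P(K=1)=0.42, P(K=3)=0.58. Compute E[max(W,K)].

E[max(W,K)] = Σ_w Σ_k max(w,k) · P(W=w)P(K=k)
 = 2·0.21 + 3·0.29 + 6·0.21 + 6·0.29
 = 0.42 + 0.87 + 1.26 + 1.74
 = 4.29

4.29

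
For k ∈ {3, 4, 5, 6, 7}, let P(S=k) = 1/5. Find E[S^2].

E[S^2] = Σ s^2·P(S=s)
 = 9·1/5 + 16·1/5 + 25·1/5 + 36·1/5 + 49·1/5
 = 9/5 + 16/5 + 5 + 36/5 + 49/5
 = 27

27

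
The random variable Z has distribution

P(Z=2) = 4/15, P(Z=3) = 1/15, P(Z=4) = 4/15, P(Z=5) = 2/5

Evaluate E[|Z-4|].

1

E[|Z-4|] = Σ |z-4|·P(Z=z)
 = 2·4/15 + 1·1/15 + 0·4/15 + 1·2/5
 = 8/15 + 1/15 + 0 + 2/5
 = 1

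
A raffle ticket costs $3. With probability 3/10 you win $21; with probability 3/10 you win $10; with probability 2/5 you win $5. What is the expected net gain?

E[payout] = 21·3/10 + 10·3/10 + 5·2/5
 = 63/10 + 3 + 2
 = 113/10
Net = 113/10 - 3 = 83/10

8.3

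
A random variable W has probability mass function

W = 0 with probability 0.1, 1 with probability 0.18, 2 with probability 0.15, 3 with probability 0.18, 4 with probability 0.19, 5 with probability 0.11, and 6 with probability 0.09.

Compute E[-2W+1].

-4.74

E[-2W+1] = Σ (-2w+1)·P(W=w)
 = 1·0.1 + (-1)·0.18 + (-3)·0.15 + (-5)·0.18 + (-7)·0.19 + (-9)·0.11 + (-11)·0.09
 = 0.1 + (-0.18) + (-0.45) + (-0.9) + (-1.33) + (-0.99) + (-0.99)
 = -4.74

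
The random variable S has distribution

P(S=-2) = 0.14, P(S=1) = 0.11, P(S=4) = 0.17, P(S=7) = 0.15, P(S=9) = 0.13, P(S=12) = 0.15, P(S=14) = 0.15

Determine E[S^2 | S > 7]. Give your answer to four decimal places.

143.0930

P(S > 7) = 0.13 + 0.15 + 0.15 = 0.43.
E[S^2 | S > 7] = [81·0.13 + 144·0.15 + 196·0.15] / 0.43
 = 61.53 / 0.43
 = 6153/43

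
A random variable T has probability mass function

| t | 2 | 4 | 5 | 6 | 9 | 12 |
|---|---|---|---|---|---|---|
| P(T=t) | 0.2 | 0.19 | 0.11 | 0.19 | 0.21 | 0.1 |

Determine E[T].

5.94

E[T] = Σ t·P(T=t)
 = 2·0.2 + 4·0.19 + 5·0.11 + 6·0.19 + 9·0.21 + 12·0.1
 = 0.4 + 0.76 + 0.55 + 1.14 + 1.89 + 1.2
 = 5.94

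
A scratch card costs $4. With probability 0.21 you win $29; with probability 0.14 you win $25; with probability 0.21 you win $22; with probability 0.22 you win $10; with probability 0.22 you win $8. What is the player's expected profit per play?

E[payout] = 29·0.21 + 25·0.14 + 22·0.21 + 10·0.22 + 8·0.22
 = 6.09 + 3.5 + 4.62 + 2.2 + 1.76
 = 18.17
Net = 18.17 - 4 = 14.17

14.17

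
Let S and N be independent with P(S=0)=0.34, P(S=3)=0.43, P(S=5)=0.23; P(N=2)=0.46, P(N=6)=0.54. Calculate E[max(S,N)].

4.6752

E[max(S,N)] = Σ_s Σ_n max(s,n) · P(S=s)P(N=n)
 = 2·0.1564 + 6·0.1836 + 3·0.1978 + 6·0.2322 + 5·0.1058 + 6·0.1242
 = 0.3128 + 1.1016 + 0.5934 + 1.3932 + 0.529 + 0.7452
 = 4.6752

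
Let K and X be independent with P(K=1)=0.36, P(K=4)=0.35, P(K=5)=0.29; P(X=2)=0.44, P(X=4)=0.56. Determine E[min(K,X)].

E[min(K,X)] = Σ_k Σ_x min(k,x) · P(K=k)P(X=x)
 = 1·0.1584 + 1·0.2016 + 2·0.154 + 4·0.196 + 2·0.1276 + 4·0.1624
 = 0.1584 + 0.2016 + 0.308 + 0.784 + 0.2552 + 0.6496
 = 2.3568

2.3568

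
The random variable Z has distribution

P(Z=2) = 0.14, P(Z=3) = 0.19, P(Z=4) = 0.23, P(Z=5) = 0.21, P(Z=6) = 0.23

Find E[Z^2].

19.48

E[Z^2] = Σ z^2·P(Z=z)
 = 4·0.14 + 9·0.19 + 16·0.23 + 25·0.21 + 36·0.23
 = 0.56 + 1.71 + 3.68 + 5.25 + 8.28
 = 19.48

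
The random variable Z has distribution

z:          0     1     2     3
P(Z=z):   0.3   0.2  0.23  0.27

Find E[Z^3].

9.33

E[Z^3] = Σ z^3·P(Z=z)
 = 0·0.3 + 1·0.2 + 8·0.23 + 27·0.27
 = 0 + 0.2 + 1.84 + 7.29
 = 9.33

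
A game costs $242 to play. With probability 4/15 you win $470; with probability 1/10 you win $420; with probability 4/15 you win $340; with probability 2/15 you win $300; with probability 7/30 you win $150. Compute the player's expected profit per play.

91

E[payout] = 470·4/15 + 420·1/10 + 340·4/15 + 300·2/15 + 150·7/30
 = 376/3 + 42 + 272/3 + 40 + 35
 = 333
Net = 333 - 242 = 91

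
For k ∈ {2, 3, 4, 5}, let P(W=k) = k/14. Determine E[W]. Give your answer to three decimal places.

E[W] = Σ w·P(W=w)
 = 2·1/7 + 3·3/14 + 4·2/7 + 5·5/14
 = 2/7 + 9/14 + 8/7 + 25/14
 = 27/7

3.857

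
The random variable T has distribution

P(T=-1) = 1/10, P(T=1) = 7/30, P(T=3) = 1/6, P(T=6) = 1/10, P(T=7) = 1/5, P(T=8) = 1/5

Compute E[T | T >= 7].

P(T >= 7) = 1/5 + 1/5 = 2/5.
E[T | T >= 7] = [7·1/5 + 8·1/5] / (2/5)
 = 3 / (2/5)
 = 15/2

7.5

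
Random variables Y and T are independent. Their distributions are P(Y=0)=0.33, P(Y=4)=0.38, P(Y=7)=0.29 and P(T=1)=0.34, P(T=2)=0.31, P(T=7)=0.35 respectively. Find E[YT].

E[YT] = Σ_y Σ_t yt · P(Y=y)P(T=t)
 = 0·0.1122 + 0·0.1023 + 0·0.1155 + 4·0.1292 + 8·0.1178 + 28·0.133 + 7·0.0986 + 14·0.0899 + 49·0.1015
 = 0 + 0 + 0 + 0.5168 + 0.9424 + 3.724 + 0.6902 + 1.2586 + 4.9735
 = 12.1055

12.1055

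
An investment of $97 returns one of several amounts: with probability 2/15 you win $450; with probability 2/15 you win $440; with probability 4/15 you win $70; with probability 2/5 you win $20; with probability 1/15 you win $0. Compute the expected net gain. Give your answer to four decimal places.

48.3333

E[payout] = 450·2/15 + 440·2/15 + 70·4/15 + 20·2/5 + 0·1/15
 = 60 + 176/3 + 56/3 + 8 + 0
 = 436/3
Net = 436/3 - 97 = 145/3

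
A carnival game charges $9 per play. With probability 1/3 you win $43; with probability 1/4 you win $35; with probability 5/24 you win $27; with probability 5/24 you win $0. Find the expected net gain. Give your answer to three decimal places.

19.708

E[payout] = 43·1/3 + 35·1/4 + 27·5/24 + 0·5/24
 = 43/3 + 35/4 + 45/8 + 0
 = 689/24
Net = 689/24 - 9 = 473/24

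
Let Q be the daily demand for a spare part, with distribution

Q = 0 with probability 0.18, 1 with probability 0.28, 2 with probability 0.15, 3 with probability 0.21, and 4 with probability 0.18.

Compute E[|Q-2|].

E[|Q-2|] = Σ |q-2|·P(Q=q)
 = 2·0.18 + 1·0.28 + 0·0.15 + 1·0.21 + 2·0.18
 = 0.36 + 0.28 + 0 + 0.21 + 0.36
 = 1.21

1.21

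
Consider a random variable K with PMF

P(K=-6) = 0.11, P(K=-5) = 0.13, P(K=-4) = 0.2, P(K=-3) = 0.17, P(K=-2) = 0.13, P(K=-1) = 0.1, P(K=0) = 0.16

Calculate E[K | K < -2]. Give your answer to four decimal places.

P(K < -2) = 0.11 + 0.13 + 0.2 + 0.17 = 0.61.
E[K | K < -2] = [(-6)·0.11 + (-5)·0.13 + (-4)·0.2 + (-3)·0.17] / 0.61
 = -2.62 / 0.61
 = -262/61

-4.2951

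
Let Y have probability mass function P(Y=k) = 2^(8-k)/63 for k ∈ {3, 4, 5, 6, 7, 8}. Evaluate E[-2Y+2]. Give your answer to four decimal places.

-5.8095

E[-2Y+2] = Σ (-2y+2)·P(Y=y)
 = (-4)·32/63 + (-6)·16/63 + (-8)·8/63 + (-10)·4/63 + (-12)·2/63 + (-14)·1/63
 = (-128/63) + (-32/21) + (-64/63) + (-40/63) + (-8/21) + (-2/9)
 = -122/21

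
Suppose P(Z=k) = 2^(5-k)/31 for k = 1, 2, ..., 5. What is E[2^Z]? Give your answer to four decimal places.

5.1613

E[2^Z] = Σ 2^z·P(Z=z)
 = 2·16/31 + 4·8/31 + 8·4/31 + 16·2/31 + 32·1/31
 = 32/31 + 32/31 + 32/31 + 32/31 + 32/31
 = 160/31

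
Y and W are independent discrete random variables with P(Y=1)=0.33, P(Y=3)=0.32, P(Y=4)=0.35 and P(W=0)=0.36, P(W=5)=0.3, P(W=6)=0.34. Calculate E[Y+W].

E[Y+W] = Σ_y Σ_w (y+w) · P(Y=y)P(W=w)
 = 1·0.1188 + 6·0.099 + 7·0.1122 + 3·0.1152 + 8·0.096 + 9·0.1088 + 4·0.126 + 9·0.105 + 10·0.119
 = 0.1188 + 0.594 + 0.7854 + 0.3456 + 0.768 + 0.9792 + 0.504 + 0.945 + 1.19
 = 6.23

6.23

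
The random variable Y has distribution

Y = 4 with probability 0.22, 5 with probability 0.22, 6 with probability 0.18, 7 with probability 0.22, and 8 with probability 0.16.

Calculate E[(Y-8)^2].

E[(Y-8)^2] = Σ (y-8)^2·P(Y=y)
 = 16·0.22 + 9·0.22 + 4·0.18 + 1·0.22 + 0·0.16
 = 3.52 + 1.98 + 0.72 + 0.22 + 0
 = 6.44

6.44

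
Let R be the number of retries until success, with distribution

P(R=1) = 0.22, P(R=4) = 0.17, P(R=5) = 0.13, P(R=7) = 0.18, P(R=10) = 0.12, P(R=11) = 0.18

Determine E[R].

E[R] = Σ r·P(R=r)
 = 1·0.22 + 4·0.17 + 5·0.13 + 7·0.18 + 10·0.12 + 11·0.18
 = 0.22 + 0.68 + 0.65 + 1.26 + 1.2 + 1.98
 = 5.99

5.99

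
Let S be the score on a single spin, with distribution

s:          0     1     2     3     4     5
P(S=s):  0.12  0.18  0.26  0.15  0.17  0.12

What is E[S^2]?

E[S^2] = Σ s^2·P(S=s)
 = 0·0.12 + 1·0.18 + 4·0.26 + 9·0.15 + 16·0.17 + 25·0.12
 = 0 + 0.18 + 1.04 + 1.35 + 2.72 + 3
 = 8.29

8.29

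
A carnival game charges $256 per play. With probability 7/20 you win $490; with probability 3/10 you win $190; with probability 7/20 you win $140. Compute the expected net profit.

E[payout] = 490·7/20 + 190·3/10 + 140·7/20
 = 343/2 + 57 + 49
 = 555/2
Net = 555/2 - 256 = 43/2

21.5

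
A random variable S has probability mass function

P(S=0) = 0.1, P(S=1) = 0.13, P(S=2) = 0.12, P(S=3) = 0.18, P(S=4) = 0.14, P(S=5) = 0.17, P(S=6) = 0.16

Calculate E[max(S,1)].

E[max(S,1)] = Σ max(s,1)·P(S=s)
 = 1·0.1 + 1·0.13 + 2·0.12 + 3·0.18 + 4·0.14 + 5·0.17 + 6·0.16
 = 0.1 + 0.13 + 0.24 + 0.54 + 0.56 + 0.85 + 0.96
 = 3.38

3.38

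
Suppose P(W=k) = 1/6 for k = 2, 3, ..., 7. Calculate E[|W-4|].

E[|W-4|] = Σ |w-4|·P(W=w)
 = 2·1/6 + 1·1/6 + 0·1/6 + 1·1/6 + 2·1/6 + 3·1/6
 = 1/3 + 1/6 + 0 + 1/6 + 1/3 + 1/2
 = 3/2

1.5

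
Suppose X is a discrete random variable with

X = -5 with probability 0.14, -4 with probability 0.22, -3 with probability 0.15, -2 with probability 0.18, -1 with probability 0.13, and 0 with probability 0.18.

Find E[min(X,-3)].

E[min(X,-3)] = Σ min(x,-3)·P(X=x)
 = (-5)·0.14 + (-4)·0.22 + (-3)·0.15 + (-3)·0.18 + (-3)·0.13 + (-3)·0.18
 = (-0.7) + (-0.88) + (-0.45) + (-0.54) + (-0.39) + (-0.54)
 = -3.5

-3.5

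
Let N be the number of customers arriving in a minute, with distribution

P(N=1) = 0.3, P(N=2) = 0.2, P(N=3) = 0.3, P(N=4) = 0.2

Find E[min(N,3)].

2.2

E[min(N,3)] = Σ min(n,3)·P(N=n)
 = 1·0.3 + 2·0.2 + 3·0.3 + 3·0.2
 = 0.3 + 0.4 + 0.9 + 0.6
 = 2.2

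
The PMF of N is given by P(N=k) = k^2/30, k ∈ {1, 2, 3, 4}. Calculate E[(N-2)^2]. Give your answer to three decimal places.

E[(N-2)^2] = Σ (n-2)^2·P(N=n)
 = 1·1/30 + 0·2/15 + 1·3/10 + 4·8/15
 = 1/30 + 0 + 3/10 + 32/15
 = 37/15

2.467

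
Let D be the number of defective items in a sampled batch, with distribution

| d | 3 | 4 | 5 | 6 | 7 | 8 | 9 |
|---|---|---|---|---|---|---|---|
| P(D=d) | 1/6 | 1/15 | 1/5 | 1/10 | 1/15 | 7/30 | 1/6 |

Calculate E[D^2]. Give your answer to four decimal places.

42.8667

E[D^2] = Σ d^2·P(D=d)
 = 9·1/6 + 16·1/15 + 25·1/5 + 36·1/10 + 49·1/15 + 64·7/30 + 81·1/6
 = 3/2 + 16/15 + 5 + 18/5 + 49/15 + 224/15 + 27/2
 = 643/15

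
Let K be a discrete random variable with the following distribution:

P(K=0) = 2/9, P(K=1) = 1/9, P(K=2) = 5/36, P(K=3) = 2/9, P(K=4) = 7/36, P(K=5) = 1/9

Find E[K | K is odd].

P(K is odd) = 1/9 + 2/9 + 1/9 = 4/9.
E[K | K is odd] = [1·1/9 + 3·2/9 + 5·1/9] / (4/9)
 = 4/3 / (4/9)
 = 3

3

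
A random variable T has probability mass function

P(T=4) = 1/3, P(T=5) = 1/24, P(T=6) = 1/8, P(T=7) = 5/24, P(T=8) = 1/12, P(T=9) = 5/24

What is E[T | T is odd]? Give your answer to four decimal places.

P(T is odd) = 1/24 + 5/24 + 5/24 = 11/24.
E[T | T is odd] = [5·1/24 + 7·5/24 + 9·5/24] / (11/24)
 = 85/24 / (11/24)
 = 85/11

7.7273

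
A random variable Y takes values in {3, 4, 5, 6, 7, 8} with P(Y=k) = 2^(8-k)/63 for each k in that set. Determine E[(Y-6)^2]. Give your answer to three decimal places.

5.810

E[(Y-6)^2] = Σ (y-6)^2·P(Y=y)
 = 9·32/63 + 4·16/63 + 1·8/63 + 0·4/63 + 1·2/63 + 4·1/63
 = 32/7 + 64/63 + 8/63 + 0 + 2/63 + 4/63
 = 122/21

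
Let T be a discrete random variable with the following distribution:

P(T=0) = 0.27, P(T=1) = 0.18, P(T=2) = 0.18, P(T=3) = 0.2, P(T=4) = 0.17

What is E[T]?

1.82

E[T] = Σ t·P(T=t)
 = 0·0.27 + 1·0.18 + 2·0.18 + 3·0.2 + 4·0.17
 = 0 + 0.18 + 0.36 + 0.6 + 0.68
 = 1.82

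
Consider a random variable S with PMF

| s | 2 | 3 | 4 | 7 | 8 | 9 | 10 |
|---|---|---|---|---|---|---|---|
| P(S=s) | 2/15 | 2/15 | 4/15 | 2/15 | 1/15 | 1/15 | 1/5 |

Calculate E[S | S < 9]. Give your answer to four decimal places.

P(S < 9) = 2/15 + 2/15 + 4/15 + 2/15 + 1/15 = 11/15.
E[S | S < 9] = [2·2/15 + 3·2/15 + 4·4/15 + 7·2/15 + 8·1/15] / (11/15)
 = 16/5 / (11/15)
 = 48/11

4.3636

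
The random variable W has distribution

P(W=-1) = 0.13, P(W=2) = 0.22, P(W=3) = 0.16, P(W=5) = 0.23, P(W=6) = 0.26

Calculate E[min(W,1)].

E[min(W,1)] = Σ min(w,1)·P(W=w)
 = (-1)·0.13 + 1·0.22 + 1·0.16 + 1·0.23 + 1·0.26
 = (-0.13) + 0.22 + 0.16 + 0.23 + 0.26
 = 0.74

0.74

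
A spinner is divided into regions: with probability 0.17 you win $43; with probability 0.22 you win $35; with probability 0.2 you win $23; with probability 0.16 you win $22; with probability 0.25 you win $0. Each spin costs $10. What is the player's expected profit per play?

E[payout] = 43·0.17 + 35·0.22 + 23·0.2 + 22·0.16 + 0·0.25
 = 7.31 + 7.7 + 4.6 + 3.52 + 0
 = 23.13
Net = 23.13 - 10 = 13.13

13.13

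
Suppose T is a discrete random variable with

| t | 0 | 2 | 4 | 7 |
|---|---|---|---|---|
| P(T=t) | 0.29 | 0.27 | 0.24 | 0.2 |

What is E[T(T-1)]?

11.82

E[T(T-1)] = Σ t(t-1)·P(T=t)
 = 0·0.29 + 2·0.27 + 12·0.24 + 42·0.2
 = 0 + 0.54 + 2.88 + 8.4
 = 11.82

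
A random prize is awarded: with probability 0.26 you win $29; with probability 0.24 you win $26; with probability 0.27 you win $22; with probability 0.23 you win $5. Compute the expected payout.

E[payout] = 29·0.26 + 26·0.24 + 22·0.27 + 5·0.23
 = 7.54 + 6.24 + 5.94 + 1.15
 = 20.87

20.87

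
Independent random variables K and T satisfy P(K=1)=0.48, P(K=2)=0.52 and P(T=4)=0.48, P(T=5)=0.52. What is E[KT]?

E[KT] = Σ_k Σ_t kt · P(K=k)P(T=t)
 = 4·0.2304 + 5·0.2496 + 8·0.2496 + 10·0.2704
 = 0.9216 + 1.248 + 1.9968 + 2.704
 = 6.8704

6.8704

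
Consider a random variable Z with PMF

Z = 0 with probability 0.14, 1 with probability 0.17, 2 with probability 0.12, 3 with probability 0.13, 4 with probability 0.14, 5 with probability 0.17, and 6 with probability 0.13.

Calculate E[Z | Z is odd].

P(Z is odd) = 0.17 + 0.13 + 0.17 = 0.47.
E[Z | Z is odd] = [1·0.17 + 3·0.13 + 5·0.17] / 0.47
 = 1.41 / 0.47
 = 3

3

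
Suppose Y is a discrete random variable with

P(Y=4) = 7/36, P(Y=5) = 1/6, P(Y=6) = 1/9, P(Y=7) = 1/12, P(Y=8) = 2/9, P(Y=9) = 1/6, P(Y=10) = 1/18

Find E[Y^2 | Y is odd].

52.2

P(Y is odd) = 1/6 + 1/12 + 1/6 = 5/12.
E[Y^2 | Y is odd] = [25·1/6 + 49·1/12 + 81·1/6] / (5/12)
 = 87/4 / (5/12)
 = 261/5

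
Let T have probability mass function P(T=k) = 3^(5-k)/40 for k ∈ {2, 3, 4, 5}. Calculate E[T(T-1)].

4.1

E[T(T-1)] = Σ t(t-1)·P(T=t)
 = 2·27/40 + 6·9/40 + 12·3/40 + 20·1/40
 = 27/20 + 27/20 + 9/10 + 1/2
 = 41/10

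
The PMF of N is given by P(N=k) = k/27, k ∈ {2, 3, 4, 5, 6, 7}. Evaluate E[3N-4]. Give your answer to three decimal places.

11.444

E[3N-4] = Σ (3n-4)·P(N=n)
 = 2·2/27 + 5·1/9 + 8·4/27 + 11·5/27 + 14·2/9 + 17·7/27
 = 4/27 + 5/9 + 32/27 + 55/27 + 28/9 + 119/27
 = 103/9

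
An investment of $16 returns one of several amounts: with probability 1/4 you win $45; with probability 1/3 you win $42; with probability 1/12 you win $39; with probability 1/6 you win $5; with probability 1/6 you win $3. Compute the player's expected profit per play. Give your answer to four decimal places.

E[payout] = 45·1/4 + 42·1/3 + 39·1/12 + 5·1/6 + 3·1/6
 = 45/4 + 14 + 13/4 + 5/6 + 1/2
 = 179/6
Net = 179/6 - 16 = 83/6

13.8333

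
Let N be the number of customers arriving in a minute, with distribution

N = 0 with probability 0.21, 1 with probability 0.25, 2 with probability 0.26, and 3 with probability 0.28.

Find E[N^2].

E[N^2] = Σ n^2·P(N=n)
 = 0·0.21 + 1·0.25 + 4·0.26 + 9·0.28
 = 0 + 0.25 + 1.04 + 2.52
 = 3.81

3.81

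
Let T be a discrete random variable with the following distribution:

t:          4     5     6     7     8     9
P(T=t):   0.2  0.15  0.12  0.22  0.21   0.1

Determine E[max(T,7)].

7.41

E[max(T,7)] = Σ max(t,7)·P(T=t)
 = 7·0.2 + 7·0.15 + 7·0.12 + 7·0.22 + 8·0.21 + 9·0.1
 = 1.4 + 1.05 + 0.84 + 1.54 + 1.68 + 0.9
 = 7.41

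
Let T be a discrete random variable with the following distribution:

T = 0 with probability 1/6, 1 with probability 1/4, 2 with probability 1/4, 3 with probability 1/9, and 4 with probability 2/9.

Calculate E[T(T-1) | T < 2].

0

P(T < 2) = 1/6 + 1/4 = 5/12.
E[T(T-1) | T < 2] = [0·1/6 + 0·1/4] / (5/12)
 = 0 / (5/12)
 = 0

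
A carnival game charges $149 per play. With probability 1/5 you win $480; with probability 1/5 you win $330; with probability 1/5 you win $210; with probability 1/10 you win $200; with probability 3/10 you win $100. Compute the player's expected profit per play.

105

E[payout] = 480·1/5 + 330·1/5 + 210·1/5 + 200·1/10 + 100·3/10
 = 96 + 66 + 42 + 20 + 30
 = 254
Net = 254 - 149 = 105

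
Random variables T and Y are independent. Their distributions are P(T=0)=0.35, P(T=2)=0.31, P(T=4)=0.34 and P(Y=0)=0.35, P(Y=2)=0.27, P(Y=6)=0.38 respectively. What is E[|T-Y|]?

E[|T-Y|] = Σ_t Σ_y |t-y| · P(T=t)P(Y=y)
 = 0·0.1225 + 2·0.0945 + 6·0.133 + 2·0.1085 + 0·0.0837 + 4·0.1178 + 4·0.119 + 2·0.0918 + 2·0.1292
 = 0 + 0.189 + 0.798 + 0.217 + 0 + 0.4712 + 0.476 + 0.1836 + 0.2584
 = 2.5932

2.5932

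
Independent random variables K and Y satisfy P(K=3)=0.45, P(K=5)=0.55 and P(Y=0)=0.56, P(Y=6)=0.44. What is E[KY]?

10.824

E[KY] = Σ_k Σ_y ky · P(K=k)P(Y=y)
 = 0·0.252 + 18·0.198 + 0·0.308 + 30·0.242
 = 0 + 3.564 + 0 + 7.26
 = 10.824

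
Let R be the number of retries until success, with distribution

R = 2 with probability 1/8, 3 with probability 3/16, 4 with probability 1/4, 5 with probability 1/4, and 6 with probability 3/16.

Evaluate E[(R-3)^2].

E[(R-3)^2] = Σ (r-3)^2·P(R=r)
 = 1·1/8 + 0·3/16 + 1·1/4 + 4·1/4 + 9·3/16
 = 1/8 + 0 + 1/4 + 1 + 27/16
 = 49/16

3.0625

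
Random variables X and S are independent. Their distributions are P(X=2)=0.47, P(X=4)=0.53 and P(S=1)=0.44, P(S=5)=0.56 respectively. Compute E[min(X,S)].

E[min(X,S)] = Σ_x Σ_s min(x,s) · P(X=x)P(S=s)
 = 1·0.2068 + 2·0.2632 + 1·0.2332 + 4·0.2968
 = 0.2068 + 0.5264 + 0.2332 + 1.1872
 = 2.1536

2.1536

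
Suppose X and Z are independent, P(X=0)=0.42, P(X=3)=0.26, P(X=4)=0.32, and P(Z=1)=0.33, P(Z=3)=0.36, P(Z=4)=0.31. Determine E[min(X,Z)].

1.4564

E[min(X,Z)] = Σ_x Σ_z min(x,z) · P(X=x)P(Z=z)
 = 0·0.1386 + 0·0.1512 + 0·0.1302 + 1·0.0858 + 3·0.0936 + 3·0.0806 + 1·0.1056 + 3·0.1152 + 4·0.0992
 = 0 + 0 + 0 + 0.0858 + 0.2808 + 0.2418 + 0.1056 + 0.3456 + 0.3968
 = 1.4564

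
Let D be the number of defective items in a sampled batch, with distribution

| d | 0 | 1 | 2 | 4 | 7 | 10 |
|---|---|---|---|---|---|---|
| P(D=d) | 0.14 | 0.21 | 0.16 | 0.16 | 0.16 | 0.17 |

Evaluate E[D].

E[D] = Σ d·P(D=d)
 = 0·0.14 + 1·0.21 + 2·0.16 + 4·0.16 + 7·0.16 + 10·0.17
 = 0 + 0.21 + 0.32 + 0.64 + 1.12 + 1.7
 = 3.99

3.99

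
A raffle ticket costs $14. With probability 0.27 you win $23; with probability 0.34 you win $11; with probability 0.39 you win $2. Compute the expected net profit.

-3.27

E[payout] = 23·0.27 + 11·0.34 + 2·0.39
 = 6.21 + 3.74 + 0.78
 = 10.73
Net = 10.73 - 14 = -3.27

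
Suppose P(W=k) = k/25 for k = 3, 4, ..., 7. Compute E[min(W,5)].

E[min(W,5)] = Σ min(w,5)·P(W=w)
 = 3·3/25 + 4·4/25 + 5·1/5 + 5·6/25 + 5·7/25
 = 9/25 + 16/25 + 1 + 6/5 + 7/5
 = 23/5

4.6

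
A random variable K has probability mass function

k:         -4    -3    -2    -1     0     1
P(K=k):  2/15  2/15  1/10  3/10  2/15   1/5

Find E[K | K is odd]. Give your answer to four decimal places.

-0.7895

P(K is odd) = 2/15 + 3/10 + 1/5 = 19/30.
E[K | K is odd] = [(-3)·2/15 + (-1)·3/10 + 1·1/5] / (19/30)
 = -1/2 / (19/30)
 = -15/19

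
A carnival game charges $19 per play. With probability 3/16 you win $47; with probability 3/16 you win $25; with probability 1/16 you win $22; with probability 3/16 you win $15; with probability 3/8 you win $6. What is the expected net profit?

0.9375

E[payout] = 47·3/16 + 25·3/16 + 22·1/16 + 15·3/16 + 6·3/8
 = 141/16 + 75/16 + 11/8 + 45/16 + 9/4
 = 319/16
Net = 319/16 - 19 = 15/16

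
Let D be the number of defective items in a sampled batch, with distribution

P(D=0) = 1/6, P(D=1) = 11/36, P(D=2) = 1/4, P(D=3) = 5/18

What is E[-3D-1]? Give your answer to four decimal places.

-5.9167

E[-3D-1] = Σ (-3d-1)·P(D=d)
 = (-1)·1/6 + (-4)·11/36 + (-7)·1/4 + (-10)·5/18
 = (-1/6) + (-11/9) + (-7/4) + (-25/9)
 = -71/12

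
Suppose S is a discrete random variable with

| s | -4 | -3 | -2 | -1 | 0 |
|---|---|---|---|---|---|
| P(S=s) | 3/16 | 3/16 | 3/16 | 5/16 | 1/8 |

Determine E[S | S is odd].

P(S is odd) = 3/16 + 5/16 = 1/2.
E[S | S is odd] = [(-3)·3/16 + (-1)·5/16] / (1/2)
 = -7/8 / (1/2)
 = -7/4

-1.75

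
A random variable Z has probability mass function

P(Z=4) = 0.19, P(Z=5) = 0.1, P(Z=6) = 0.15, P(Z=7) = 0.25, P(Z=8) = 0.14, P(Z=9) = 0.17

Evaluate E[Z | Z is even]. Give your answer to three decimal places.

5.792

P(Z is even) = 0.19 + 0.15 + 0.14 = 0.48.
E[Z | Z is even] = [4·0.19 + 6·0.15 + 8·0.14] / 0.48
 = 2.78 / 0.48
 = 139/24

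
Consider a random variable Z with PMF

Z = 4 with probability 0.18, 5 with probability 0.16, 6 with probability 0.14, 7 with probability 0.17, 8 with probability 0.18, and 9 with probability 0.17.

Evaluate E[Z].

6.52

E[Z] = Σ z·P(Z=z)
 = 4·0.18 + 5·0.16 + 6·0.14 + 7·0.17 + 8·0.18 + 9·0.17
 = 0.72 + 0.8 + 0.84 + 1.19 + 1.44 + 1.53
 = 6.52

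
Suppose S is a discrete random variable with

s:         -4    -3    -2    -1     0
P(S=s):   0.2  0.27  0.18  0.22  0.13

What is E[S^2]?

E[S^2] = Σ s^2·P(S=s)
 = 16·0.2 + 9·0.27 + 4·0.18 + 1·0.22 + 0·0.13
 = 3.2 + 2.43 + 0.72 + 0.22 + 0
 = 6.57

6.57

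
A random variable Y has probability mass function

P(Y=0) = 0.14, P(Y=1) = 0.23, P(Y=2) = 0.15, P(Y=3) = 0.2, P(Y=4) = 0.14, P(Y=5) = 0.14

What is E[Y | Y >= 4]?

P(Y >= 4) = 0.14 + 0.14 = 0.28.
E[Y | Y >= 4] = [4·0.14 + 5·0.14] / 0.28
 = 1.26 / 0.28
 = 9/2

4.5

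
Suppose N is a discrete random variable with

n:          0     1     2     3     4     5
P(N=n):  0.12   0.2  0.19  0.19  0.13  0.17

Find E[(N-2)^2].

2.92

E[(N-2)^2] = Σ (n-2)^2·P(N=n)
 = 4·0.12 + 1·0.2 + 0·0.19 + 1·0.19 + 4·0.13 + 9·0.17
 = 0.48 + 0.2 + 0 + 0.19 + 0.52 + 1.53
 = 2.92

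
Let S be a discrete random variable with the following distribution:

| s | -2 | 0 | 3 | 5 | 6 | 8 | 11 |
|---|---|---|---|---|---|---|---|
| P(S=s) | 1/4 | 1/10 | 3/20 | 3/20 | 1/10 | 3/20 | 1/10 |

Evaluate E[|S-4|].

3.7

E[|S-4|] = Σ |s-4|·P(S=s)
 = 6·1/4 + 4·1/10 + 1·3/20 + 1·3/20 + 2·1/10 + 4·3/20 + 7·1/10
 = 3/2 + 2/5 + 3/20 + 3/20 + 1/5 + 3/5 + 7/10
 = 37/10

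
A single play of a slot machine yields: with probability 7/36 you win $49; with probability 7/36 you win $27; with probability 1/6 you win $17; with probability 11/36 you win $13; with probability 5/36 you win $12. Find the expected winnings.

23.25

E[payout] = 49·7/36 + 27·7/36 + 17·1/6 + 13·11/36 + 12·5/36
 = 343/36 + 21/4 + 17/6 + 143/36 + 5/3
 = 93/4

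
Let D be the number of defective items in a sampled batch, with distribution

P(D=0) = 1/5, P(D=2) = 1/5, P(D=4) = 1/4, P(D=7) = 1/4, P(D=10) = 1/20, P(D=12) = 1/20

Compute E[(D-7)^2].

E[(D-7)^2] = Σ (d-7)^2·P(D=d)
 = 49·1/5 + 25·1/5 + 9·1/4 + 0·1/4 + 9·1/20 + 25·1/20
 = 49/5 + 5 + 9/4 + 0 + 9/20 + 5/4
 = 75/4

18.75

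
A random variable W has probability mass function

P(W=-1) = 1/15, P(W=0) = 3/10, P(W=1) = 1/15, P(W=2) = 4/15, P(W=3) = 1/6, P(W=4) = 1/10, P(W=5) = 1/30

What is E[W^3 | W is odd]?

P(W is odd) = 1/15 + 1/15 + 1/6 + 1/30 = 1/3.
E[W^3 | W is odd] = [(-1)·1/15 + 1·1/15 + 27·1/6 + 125·1/30] / (1/3)
 = 26/3 / (1/3)
 = 26

26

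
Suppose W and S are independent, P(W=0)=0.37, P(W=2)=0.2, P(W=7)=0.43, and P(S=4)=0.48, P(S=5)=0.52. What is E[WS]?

15.4132

E[WS] = Σ_w Σ_s ws · P(W=w)P(S=s)
 = 0·0.1776 + 0·0.1924 + 8·0.096 + 10·0.104 + 28·0.2064 + 35·0.2236
 = 0 + 0 + 0.768 + 1.04 + 5.7792 + 7.826
 = 15.4132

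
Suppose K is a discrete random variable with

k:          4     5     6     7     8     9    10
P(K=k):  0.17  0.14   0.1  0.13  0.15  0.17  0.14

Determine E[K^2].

E[K^2] = Σ k^2·P(K=k)
 = 16·0.17 + 25·0.14 + 36·0.1 + 49·0.13 + 64·0.15 + 81·0.17 + 100·0.14
 = 2.72 + 3.5 + 3.6 + 6.37 + 9.6 + 13.77 + 14
 = 53.56

53.56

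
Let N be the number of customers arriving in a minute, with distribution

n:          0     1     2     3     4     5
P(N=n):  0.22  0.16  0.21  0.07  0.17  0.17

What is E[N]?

E[N] = Σ n·P(N=n)
 = 0·0.22 + 1·0.16 + 2·0.21 + 3·0.07 + 4·0.17 + 5·0.17
 = 0 + 0.16 + 0.42 + 0.21 + 0.68 + 0.85
 = 2.32

2.32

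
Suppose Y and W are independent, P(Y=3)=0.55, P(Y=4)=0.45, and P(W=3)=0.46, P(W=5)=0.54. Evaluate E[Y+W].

E[Y+W] = Σ_y Σ_w (y+w) · P(Y=y)P(W=w)
 = 6·0.253 + 8·0.297 + 7·0.207 + 9·0.243
 = 1.518 + 2.376 + 1.449 + 2.187
 = 7.53

7.53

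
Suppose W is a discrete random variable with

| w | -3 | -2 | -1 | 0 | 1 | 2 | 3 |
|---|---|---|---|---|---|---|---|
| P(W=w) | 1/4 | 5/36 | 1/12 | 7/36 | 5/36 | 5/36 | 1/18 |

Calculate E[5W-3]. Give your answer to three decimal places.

-5.639

E[5W-3] = Σ (5w-3)·P(W=w)
 = (-18)·1/4 + (-13)·5/36 + (-8)·1/12 + (-3)·7/36 + 2·5/36 + 7·5/36 + 12·1/18
 = (-9/2) + (-65/36) + (-2/3) + (-7/12) + 5/18 + 35/36 + 2/3
 = -203/36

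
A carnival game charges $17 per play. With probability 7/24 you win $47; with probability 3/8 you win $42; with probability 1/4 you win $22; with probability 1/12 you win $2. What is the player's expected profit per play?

18.125

E[payout] = 47·7/24 + 42·3/8 + 22·1/4 + 2·1/12
 = 329/24 + 63/4 + 11/2 + 1/6
 = 281/8
Net = 281/8 - 17 = 145/8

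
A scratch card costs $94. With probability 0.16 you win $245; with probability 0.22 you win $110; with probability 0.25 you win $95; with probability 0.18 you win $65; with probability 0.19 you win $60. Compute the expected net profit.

16.25

E[payout] = 245·0.16 + 110·0.22 + 95·0.25 + 65·0.18 + 60·0.19
 = 39.2 + 24.2 + 23.75 + 11.7 + 11.4
 = 110.25
Net = 110.25 - 94 = 16.25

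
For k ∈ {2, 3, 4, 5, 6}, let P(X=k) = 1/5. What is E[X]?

4

E[X] = Σ x·P(X=x)
 = 2·1/5 + 3·1/5 + 4·1/5 + 5·1/5 + 6·1/5
 = 2/5 + 3/5 + 4/5 + 1 + 6/5
 = 4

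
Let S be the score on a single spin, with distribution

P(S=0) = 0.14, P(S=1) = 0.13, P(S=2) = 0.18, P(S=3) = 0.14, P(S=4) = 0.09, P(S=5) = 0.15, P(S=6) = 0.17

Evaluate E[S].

E[S] = Σ s·P(S=s)
 = 0·0.14 + 1·0.13 + 2·0.18 + 3·0.14 + 4·0.09 + 5·0.15 + 6·0.17
 = 0 + 0.13 + 0.36 + 0.42 + 0.36 + 0.75 + 1.02
 = 3.04

3.04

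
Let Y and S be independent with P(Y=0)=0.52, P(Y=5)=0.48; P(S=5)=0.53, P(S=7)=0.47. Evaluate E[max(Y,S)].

5.94

E[max(Y,S)] = Σ_y Σ_s max(y,s) · P(Y=y)P(S=s)
 = 5·0.2756 + 7·0.2444 + 5·0.2544 + 7·0.2256
 = 1.378 + 1.7108 + 1.272 + 1.5792
 = 5.94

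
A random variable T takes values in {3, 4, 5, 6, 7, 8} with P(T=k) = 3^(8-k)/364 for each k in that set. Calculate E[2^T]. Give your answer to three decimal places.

E[2^T] = Σ 2^t·P(T=t)
 = 8·243/364 + 16·81/364 + 32·27/364 + 64·9/364 + 128·3/364 + 256·1/364
 = 486/91 + 324/91 + 216/91 + 144/91 + 96/91 + 64/91
 = 190/13

14.615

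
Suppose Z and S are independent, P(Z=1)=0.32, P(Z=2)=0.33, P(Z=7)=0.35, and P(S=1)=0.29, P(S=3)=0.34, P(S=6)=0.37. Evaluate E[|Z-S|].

E[|Z-S|] = Σ_z Σ_s |z-s| · P(Z=z)P(S=s)
 = 0·0.0928 + 2·0.1088 + 5·0.1184 + 1·0.0957 + 1·0.1122 + 4·0.1221 + 6·0.1015 + 4·0.119 + 1·0.1295
 = 0 + 0.2176 + 0.592 + 0.0957 + 0.1122 + 0.4884 + 0.609 + 0.476 + 0.1295
 = 2.7204

2.7204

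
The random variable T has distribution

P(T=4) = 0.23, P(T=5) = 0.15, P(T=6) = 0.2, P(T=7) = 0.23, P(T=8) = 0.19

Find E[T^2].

E[T^2] = Σ t^2·P(T=t)
 = 16·0.23 + 25·0.15 + 36·0.2 + 49·0.23 + 64·0.19
 = 3.68 + 3.75 + 7.2 + 11.27 + 12.16
 = 38.06

38.06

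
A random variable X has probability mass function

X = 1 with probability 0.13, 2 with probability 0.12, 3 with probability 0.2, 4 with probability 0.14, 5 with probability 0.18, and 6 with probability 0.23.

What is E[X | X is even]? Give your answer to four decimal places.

4.4490

P(X is even) = 0.12 + 0.14 + 0.23 = 0.49.
E[X | X is even] = [2·0.12 + 4·0.14 + 6·0.23] / 0.49
 = 2.18 / 0.49
 = 218/49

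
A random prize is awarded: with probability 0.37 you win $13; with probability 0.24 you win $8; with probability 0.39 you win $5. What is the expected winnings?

8.68

E[payout] = 13·0.37 + 8·0.24 + 5·0.39
 = 4.81 + 1.92 + 1.95
 = 8.68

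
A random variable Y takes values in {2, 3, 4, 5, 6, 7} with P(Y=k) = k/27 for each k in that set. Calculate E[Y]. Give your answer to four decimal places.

5.1481

E[Y] = Σ y·P(Y=y)
 = 2·2/27 + 3·1/9 + 4·4/27 + 5·5/27 + 6·2/9 + 7·7/27
 = 4/27 + 1/3 + 16/27 + 25/27 + 4/3 + 49/27
 = 139/27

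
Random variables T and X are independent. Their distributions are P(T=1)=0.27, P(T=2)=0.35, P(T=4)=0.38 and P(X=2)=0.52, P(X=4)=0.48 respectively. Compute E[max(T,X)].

E[max(T,X)] = Σ_t Σ_x max(t,x) · P(T=t)P(X=x)
 = 2·0.1404 + 4·0.1296 + 2·0.182 + 4·0.168 + 4·0.1976 + 4·0.1824
 = 0.2808 + 0.5184 + 0.364 + 0.672 + 0.7904 + 0.7296
 = 3.3552

3.3552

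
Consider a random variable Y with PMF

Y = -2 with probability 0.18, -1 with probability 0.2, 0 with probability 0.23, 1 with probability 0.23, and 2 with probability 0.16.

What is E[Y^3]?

-0.13

E[Y^3] = Σ y^3·P(Y=y)
 = (-8)·0.18 + (-1)·0.2 + 0·0.23 + 1·0.23 + 8·0.16
 = (-1.44) + (-0.2) + 0 + 0.23 + 1.28
 = -0.13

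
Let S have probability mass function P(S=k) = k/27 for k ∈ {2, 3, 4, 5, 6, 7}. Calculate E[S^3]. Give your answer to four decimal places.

173.1481

E[S^3] = Σ s^3·P(S=s)
 = 8·2/27 + 27·1/9 + 64·4/27 + 125·5/27 + 216·2/9 + 343·7/27
 = 16/27 + 3 + 256/27 + 625/27 + 48 + 2401/27
 = 4675/27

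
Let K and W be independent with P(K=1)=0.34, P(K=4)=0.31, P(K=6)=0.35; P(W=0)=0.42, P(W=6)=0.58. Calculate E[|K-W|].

2.8912

E[|K-W|] = Σ_k Σ_w |k-w| · P(K=k)P(W=w)
 = 1·0.1428 + 5·0.1972 + 4·0.1302 + 2·0.1798 + 6·0.147 + 0·0.203
 = 0.1428 + 0.986 + 0.5208 + 0.3596 + 0.882 + 0
 = 2.8912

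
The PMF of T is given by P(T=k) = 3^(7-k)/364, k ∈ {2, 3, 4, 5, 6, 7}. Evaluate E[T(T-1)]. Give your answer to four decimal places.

E[T(T-1)] = Σ t(t-1)·P(T=t)
 = 2·243/364 + 6·81/364 + 12·27/364 + 20·9/364 + 30·3/364 + 42·1/364
 = 243/182 + 243/182 + 81/91 + 45/91 + 45/182 + 3/26
 = 402/91

4.4176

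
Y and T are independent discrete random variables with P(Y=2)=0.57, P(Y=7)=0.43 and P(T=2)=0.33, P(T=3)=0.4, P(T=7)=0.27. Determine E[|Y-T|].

2.395

E[|Y-T|] = Σ_y Σ_t |y-t| · P(Y=y)P(T=t)
 = 0·0.1881 + 1·0.228 + 5·0.1539 + 5·0.1419 + 4·0.172 + 0·0.1161
 = 0 + 0.228 + 0.7695 + 0.7095 + 0.688 + 0
 = 2.395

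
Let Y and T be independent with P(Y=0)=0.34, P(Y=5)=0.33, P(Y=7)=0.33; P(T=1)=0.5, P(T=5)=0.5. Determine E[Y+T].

6.96

E[Y+T] = Σ_y Σ_t (y+t) · P(Y=y)P(T=t)
 = 1·0.17 + 5·0.17 + 6·0.165 + 10·0.165 + 8·0.165 + 12·0.165
 = 0.17 + 0.85 + 0.99 + 1.65 + 1.32 + 1.98
 = 6.96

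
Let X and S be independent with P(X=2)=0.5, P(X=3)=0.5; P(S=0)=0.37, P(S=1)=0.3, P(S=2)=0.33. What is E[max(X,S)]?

E[max(X,S)] = Σ_x Σ_s max(x,s) · P(X=x)P(S=s)
 = 2·0.185 + 2·0.15 + 2·0.165 + 3·0.185 + 3·0.15 + 3·0.165
 = 0.37 + 0.3 + 0.33 + 0.555 + 0.45 + 0.495
 = 2.5

2.5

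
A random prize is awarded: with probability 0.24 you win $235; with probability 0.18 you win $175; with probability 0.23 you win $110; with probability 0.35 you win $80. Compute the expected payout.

141.2

E[payout] = 235·0.24 + 175·0.18 + 110·0.23 + 80·0.35
 = 56.4 + 31.5 + 25.3 + 28
 = 141.2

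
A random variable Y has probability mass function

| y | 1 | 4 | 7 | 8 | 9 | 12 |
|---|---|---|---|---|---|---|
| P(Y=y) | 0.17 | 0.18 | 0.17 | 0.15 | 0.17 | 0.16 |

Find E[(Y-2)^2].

34.87

E[(Y-2)^2] = Σ (y-2)^2·P(Y=y)
 = 1·0.17 + 4·0.18 + 25·0.17 + 36·0.15 + 49·0.17 + 100·0.16
 = 0.17 + 0.72 + 4.25 + 5.4 + 8.33 + 16
 = 34.87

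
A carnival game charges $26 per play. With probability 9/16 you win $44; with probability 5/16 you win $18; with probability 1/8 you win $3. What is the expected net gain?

4.75

E[payout] = 44·9/16 + 18·5/16 + 3·1/8
 = 99/4 + 45/8 + 3/8
 = 123/4
Net = 123/4 - 26 = 19/4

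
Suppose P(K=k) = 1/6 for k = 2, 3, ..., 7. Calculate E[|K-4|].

1.5

E[|K-4|] = Σ |k-4|·P(K=k)
 = 2·1/6 + 1·1/6 + 0·1/6 + 1·1/6 + 2·1/6 + 3·1/6
 = 1/3 + 1/6 + 0 + 1/6 + 1/3 + 1/2
 = 3/2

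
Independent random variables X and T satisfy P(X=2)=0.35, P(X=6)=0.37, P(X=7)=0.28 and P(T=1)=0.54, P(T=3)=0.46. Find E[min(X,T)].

E[min(X,T)] = Σ_x Σ_t min(x,t) · P(X=x)P(T=t)
 = 1·0.189 + 2·0.161 + 1·0.1998 + 3·0.1702 + 1·0.1512 + 3·0.1288
 = 0.189 + 0.322 + 0.1998 + 0.5106 + 0.1512 + 0.3864
 = 1.759

1.759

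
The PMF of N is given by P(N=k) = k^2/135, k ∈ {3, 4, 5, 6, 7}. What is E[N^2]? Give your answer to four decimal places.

E[N^2] = Σ n^2·P(N=n)
 = 9·1/15 + 16·16/135 + 25·5/27 + 36·4/15 + 49·49/135
 = 3/5 + 256/135 + 125/27 + 48/5 + 2401/135
 = 1553/45

34.5111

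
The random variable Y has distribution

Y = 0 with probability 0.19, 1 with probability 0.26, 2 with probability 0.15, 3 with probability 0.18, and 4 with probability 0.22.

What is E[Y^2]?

6

E[Y^2] = Σ y^2·P(Y=y)
 = 0·0.19 + 1·0.26 + 4·0.15 + 9·0.18 + 16·0.22
 = 0 + 0.26 + 0.6 + 1.62 + 3.52
 = 6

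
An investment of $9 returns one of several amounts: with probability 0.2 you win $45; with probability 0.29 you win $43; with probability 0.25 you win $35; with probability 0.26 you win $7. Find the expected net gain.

E[payout] = 45·0.2 + 43·0.29 + 35·0.25 + 7·0.26
 = 9 + 12.47 + 8.75 + 1.82
 = 32.04
Net = 32.04 - 9 = 23.04

23.04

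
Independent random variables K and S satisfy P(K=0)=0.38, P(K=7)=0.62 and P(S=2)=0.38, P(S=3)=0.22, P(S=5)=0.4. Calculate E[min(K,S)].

E[min(K,S)] = Σ_k Σ_s min(k,s) · P(K=k)P(S=s)
 = 0·0.1444 + 0·0.0836 + 0·0.152 + 2·0.2356 + 3·0.1364 + 5·0.248
 = 0 + 0 + 0 + 0.4712 + 0.4092 + 1.24
 = 2.1204

2.1204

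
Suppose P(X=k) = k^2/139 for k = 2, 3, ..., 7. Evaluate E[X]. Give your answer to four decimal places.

5.6331

E[X] = Σ x·P(X=x)
 = 2·4/139 + 3·9/139 + 4·16/139 + 5·25/139 + 6·36/139 + 7·49/139
 = 8/139 + 27/139 + 64/139 + 125/139 + 216/139 + 343/139
 = 783/139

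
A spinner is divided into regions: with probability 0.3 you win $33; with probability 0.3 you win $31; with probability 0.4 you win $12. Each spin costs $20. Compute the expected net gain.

4

E[payout] = 33·0.3 + 31·0.3 + 12·0.4
 = 9.9 + 9.3 + 4.8
 = 24
Net = 24 - 20 = 4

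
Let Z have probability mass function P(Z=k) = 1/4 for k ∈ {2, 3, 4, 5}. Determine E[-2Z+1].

-6

E[-2Z+1] = Σ (-2z+1)·P(Z=z)
 = (-3)·1/4 + (-5)·1/4 + (-7)·1/4 + (-9)·1/4
 = (-3/4) + (-5/4) + (-7/4) + (-9/4)
 = -6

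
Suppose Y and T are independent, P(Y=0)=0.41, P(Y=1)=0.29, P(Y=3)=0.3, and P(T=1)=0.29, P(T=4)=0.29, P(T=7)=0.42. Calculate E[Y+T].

E[Y+T] = Σ_y Σ_t (y+t) · P(Y=y)P(T=t)
 = 1·0.1189 + 4·0.1189 + 7·0.1722 + 2·0.0841 + 5·0.0841 + 8·0.1218 + 4·0.087 + 7·0.087 + 10·0.126
 = 0.1189 + 0.4756 + 1.2054 + 0.1682 + 0.4205 + 0.9744 + 0.348 + 0.609 + 1.26
 = 5.58

5.58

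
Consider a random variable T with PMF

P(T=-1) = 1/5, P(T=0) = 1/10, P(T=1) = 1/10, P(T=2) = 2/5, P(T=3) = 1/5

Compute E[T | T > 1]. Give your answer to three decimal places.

P(T > 1) = 2/5 + 1/5 = 3/5.
E[T | T > 1] = [2·2/5 + 3·1/5] / (3/5)
 = 7/5 / (3/5)
 = 7/3

2.333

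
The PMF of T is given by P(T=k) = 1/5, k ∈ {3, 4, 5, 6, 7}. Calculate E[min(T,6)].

E[min(T,6)] = Σ min(t,6)·P(T=t)
 = 3·1/5 + 4·1/5 + 5·1/5 + 6·1/5 + 6·1/5
 = 3/5 + 4/5 + 1 + 6/5 + 6/5
 = 24/5

4.8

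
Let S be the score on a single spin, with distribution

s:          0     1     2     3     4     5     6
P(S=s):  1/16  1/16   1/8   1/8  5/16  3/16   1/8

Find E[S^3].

E[S^3] = Σ s^3·P(S=s)
 = 0·1/16 + 1·1/16 + 8·1/8 + 27·1/8 + 64·5/16 + 125·3/16 + 216·1/8
 = 0 + 1/16 + 1 + 27/8 + 20 + 375/16 + 27
 = 599/8

74.875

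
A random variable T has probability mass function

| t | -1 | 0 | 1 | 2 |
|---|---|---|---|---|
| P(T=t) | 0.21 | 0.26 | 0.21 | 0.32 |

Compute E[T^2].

1.7

E[T^2] = Σ t^2·P(T=t)
 = 1·0.21 + 0·0.26 + 1·0.21 + 4·0.32
 = 0.21 + 0 + 0.21 + 1.28
 = 1.7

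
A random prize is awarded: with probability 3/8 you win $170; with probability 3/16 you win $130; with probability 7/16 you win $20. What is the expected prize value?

96.875

E[payout] = 170·3/8 + 130·3/16 + 20·7/16
 = 255/4 + 195/8 + 35/4
 = 775/8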